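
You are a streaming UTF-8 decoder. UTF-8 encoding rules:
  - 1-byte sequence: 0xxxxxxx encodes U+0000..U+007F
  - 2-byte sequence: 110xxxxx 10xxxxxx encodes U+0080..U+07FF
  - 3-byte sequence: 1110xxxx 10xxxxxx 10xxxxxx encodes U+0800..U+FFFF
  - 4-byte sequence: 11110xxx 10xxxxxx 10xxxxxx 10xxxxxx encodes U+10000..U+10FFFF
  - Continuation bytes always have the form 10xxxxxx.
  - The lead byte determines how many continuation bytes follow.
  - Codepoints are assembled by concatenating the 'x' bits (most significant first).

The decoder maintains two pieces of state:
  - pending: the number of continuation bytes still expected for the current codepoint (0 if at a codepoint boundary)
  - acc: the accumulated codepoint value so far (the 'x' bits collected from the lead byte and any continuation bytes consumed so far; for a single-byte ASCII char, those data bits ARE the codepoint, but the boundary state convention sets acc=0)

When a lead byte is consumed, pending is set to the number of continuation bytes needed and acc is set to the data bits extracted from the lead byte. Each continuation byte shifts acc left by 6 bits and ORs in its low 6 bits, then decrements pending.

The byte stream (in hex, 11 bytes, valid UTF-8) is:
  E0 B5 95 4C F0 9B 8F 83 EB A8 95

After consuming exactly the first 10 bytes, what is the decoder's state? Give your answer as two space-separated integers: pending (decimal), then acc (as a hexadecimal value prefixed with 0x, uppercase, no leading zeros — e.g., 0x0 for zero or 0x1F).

Byte[0]=E0: 3-byte lead. pending=2, acc=0x0
Byte[1]=B5: continuation. acc=(acc<<6)|0x35=0x35, pending=1
Byte[2]=95: continuation. acc=(acc<<6)|0x15=0xD55, pending=0
Byte[3]=4C: 1-byte. pending=0, acc=0x0
Byte[4]=F0: 4-byte lead. pending=3, acc=0x0
Byte[5]=9B: continuation. acc=(acc<<6)|0x1B=0x1B, pending=2
Byte[6]=8F: continuation. acc=(acc<<6)|0x0F=0x6CF, pending=1
Byte[7]=83: continuation. acc=(acc<<6)|0x03=0x1B3C3, pending=0
Byte[8]=EB: 3-byte lead. pending=2, acc=0xB
Byte[9]=A8: continuation. acc=(acc<<6)|0x28=0x2E8, pending=1

Answer: 1 0x2E8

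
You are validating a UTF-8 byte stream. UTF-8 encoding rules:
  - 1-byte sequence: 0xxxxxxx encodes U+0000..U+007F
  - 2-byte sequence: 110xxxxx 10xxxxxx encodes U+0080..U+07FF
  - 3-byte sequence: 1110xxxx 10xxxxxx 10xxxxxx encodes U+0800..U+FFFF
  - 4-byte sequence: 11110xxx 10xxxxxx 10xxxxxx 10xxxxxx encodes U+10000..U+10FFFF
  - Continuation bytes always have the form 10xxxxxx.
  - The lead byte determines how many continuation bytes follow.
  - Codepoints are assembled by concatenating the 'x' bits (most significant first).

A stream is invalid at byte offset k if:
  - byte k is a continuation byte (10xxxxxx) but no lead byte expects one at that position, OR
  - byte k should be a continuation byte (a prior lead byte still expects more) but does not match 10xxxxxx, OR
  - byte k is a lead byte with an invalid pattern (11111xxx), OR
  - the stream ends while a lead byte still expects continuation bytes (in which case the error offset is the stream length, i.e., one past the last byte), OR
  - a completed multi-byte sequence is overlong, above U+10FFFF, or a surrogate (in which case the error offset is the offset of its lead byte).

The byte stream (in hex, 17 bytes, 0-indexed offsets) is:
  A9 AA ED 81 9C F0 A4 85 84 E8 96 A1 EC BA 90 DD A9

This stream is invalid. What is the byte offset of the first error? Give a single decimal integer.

Answer: 0

Derivation:
Byte[0]=A9: INVALID lead byte (not 0xxx/110x/1110/11110)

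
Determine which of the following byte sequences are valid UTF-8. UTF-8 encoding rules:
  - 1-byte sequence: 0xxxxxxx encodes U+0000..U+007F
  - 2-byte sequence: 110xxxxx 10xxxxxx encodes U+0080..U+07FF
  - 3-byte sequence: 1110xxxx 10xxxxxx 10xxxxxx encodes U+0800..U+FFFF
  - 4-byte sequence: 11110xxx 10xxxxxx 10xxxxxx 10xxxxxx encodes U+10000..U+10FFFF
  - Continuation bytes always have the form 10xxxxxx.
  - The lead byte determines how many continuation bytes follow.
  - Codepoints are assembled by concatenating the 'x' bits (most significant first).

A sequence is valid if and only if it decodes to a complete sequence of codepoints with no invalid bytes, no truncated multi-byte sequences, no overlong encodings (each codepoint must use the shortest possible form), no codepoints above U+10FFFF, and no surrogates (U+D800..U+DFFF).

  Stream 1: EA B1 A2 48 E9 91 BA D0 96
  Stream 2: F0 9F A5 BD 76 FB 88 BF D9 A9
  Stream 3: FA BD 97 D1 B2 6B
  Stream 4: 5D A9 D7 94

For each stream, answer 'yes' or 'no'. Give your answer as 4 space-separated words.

Answer: yes no no no

Derivation:
Stream 1: decodes cleanly. VALID
Stream 2: error at byte offset 5. INVALID
Stream 3: error at byte offset 0. INVALID
Stream 4: error at byte offset 1. INVALID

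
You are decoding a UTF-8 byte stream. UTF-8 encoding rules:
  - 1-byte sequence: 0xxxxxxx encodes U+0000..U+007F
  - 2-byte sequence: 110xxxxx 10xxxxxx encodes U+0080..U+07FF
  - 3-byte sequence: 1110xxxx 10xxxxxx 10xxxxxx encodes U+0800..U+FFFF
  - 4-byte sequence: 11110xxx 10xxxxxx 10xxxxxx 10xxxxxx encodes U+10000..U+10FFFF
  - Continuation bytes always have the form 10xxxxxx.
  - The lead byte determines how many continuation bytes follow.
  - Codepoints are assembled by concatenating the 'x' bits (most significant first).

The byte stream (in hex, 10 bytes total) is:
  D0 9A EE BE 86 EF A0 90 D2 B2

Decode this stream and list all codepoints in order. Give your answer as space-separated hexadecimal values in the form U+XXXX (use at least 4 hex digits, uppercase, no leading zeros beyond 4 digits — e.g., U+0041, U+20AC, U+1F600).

Answer: U+041A U+EF86 U+F810 U+04B2

Derivation:
Byte[0]=D0: 2-byte lead, need 1 cont bytes. acc=0x10
Byte[1]=9A: continuation. acc=(acc<<6)|0x1A=0x41A
Completed: cp=U+041A (starts at byte 0)
Byte[2]=EE: 3-byte lead, need 2 cont bytes. acc=0xE
Byte[3]=BE: continuation. acc=(acc<<6)|0x3E=0x3BE
Byte[4]=86: continuation. acc=(acc<<6)|0x06=0xEF86
Completed: cp=U+EF86 (starts at byte 2)
Byte[5]=EF: 3-byte lead, need 2 cont bytes. acc=0xF
Byte[6]=A0: continuation. acc=(acc<<6)|0x20=0x3E0
Byte[7]=90: continuation. acc=(acc<<6)|0x10=0xF810
Completed: cp=U+F810 (starts at byte 5)
Byte[8]=D2: 2-byte lead, need 1 cont bytes. acc=0x12
Byte[9]=B2: continuation. acc=(acc<<6)|0x32=0x4B2
Completed: cp=U+04B2 (starts at byte 8)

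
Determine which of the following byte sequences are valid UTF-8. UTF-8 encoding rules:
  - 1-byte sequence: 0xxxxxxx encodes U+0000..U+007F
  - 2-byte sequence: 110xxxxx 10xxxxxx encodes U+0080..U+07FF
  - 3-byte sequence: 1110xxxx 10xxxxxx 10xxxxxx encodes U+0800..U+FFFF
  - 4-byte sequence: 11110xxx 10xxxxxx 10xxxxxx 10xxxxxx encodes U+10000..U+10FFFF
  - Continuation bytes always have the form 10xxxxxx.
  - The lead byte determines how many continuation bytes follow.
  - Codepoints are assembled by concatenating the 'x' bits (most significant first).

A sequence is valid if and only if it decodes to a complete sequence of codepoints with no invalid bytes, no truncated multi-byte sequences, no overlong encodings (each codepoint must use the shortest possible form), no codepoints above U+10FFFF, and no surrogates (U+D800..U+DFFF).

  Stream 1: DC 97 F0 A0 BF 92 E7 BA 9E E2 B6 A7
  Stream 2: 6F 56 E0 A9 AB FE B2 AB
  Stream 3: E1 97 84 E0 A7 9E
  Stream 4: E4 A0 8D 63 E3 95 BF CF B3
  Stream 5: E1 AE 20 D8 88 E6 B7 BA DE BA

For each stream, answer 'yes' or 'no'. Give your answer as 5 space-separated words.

Answer: yes no yes yes no

Derivation:
Stream 1: decodes cleanly. VALID
Stream 2: error at byte offset 5. INVALID
Stream 3: decodes cleanly. VALID
Stream 4: decodes cleanly. VALID
Stream 5: error at byte offset 2. INVALID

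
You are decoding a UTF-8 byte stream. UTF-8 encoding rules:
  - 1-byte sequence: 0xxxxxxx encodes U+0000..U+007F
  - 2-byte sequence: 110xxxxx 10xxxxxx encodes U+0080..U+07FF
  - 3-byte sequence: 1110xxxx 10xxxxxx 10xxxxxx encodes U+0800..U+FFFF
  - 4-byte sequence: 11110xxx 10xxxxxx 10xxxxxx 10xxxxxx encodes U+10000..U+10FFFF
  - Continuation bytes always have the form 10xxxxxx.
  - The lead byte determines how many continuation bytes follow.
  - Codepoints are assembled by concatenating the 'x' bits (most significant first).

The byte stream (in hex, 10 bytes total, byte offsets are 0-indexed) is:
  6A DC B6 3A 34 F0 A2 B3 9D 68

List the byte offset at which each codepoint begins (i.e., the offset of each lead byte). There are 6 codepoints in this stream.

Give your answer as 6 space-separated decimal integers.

Answer: 0 1 3 4 5 9

Derivation:
Byte[0]=6A: 1-byte ASCII. cp=U+006A
Byte[1]=DC: 2-byte lead, need 1 cont bytes. acc=0x1C
Byte[2]=B6: continuation. acc=(acc<<6)|0x36=0x736
Completed: cp=U+0736 (starts at byte 1)
Byte[3]=3A: 1-byte ASCII. cp=U+003A
Byte[4]=34: 1-byte ASCII. cp=U+0034
Byte[5]=F0: 4-byte lead, need 3 cont bytes. acc=0x0
Byte[6]=A2: continuation. acc=(acc<<6)|0x22=0x22
Byte[7]=B3: continuation. acc=(acc<<6)|0x33=0x8B3
Byte[8]=9D: continuation. acc=(acc<<6)|0x1D=0x22CDD
Completed: cp=U+22CDD (starts at byte 5)
Byte[9]=68: 1-byte ASCII. cp=U+0068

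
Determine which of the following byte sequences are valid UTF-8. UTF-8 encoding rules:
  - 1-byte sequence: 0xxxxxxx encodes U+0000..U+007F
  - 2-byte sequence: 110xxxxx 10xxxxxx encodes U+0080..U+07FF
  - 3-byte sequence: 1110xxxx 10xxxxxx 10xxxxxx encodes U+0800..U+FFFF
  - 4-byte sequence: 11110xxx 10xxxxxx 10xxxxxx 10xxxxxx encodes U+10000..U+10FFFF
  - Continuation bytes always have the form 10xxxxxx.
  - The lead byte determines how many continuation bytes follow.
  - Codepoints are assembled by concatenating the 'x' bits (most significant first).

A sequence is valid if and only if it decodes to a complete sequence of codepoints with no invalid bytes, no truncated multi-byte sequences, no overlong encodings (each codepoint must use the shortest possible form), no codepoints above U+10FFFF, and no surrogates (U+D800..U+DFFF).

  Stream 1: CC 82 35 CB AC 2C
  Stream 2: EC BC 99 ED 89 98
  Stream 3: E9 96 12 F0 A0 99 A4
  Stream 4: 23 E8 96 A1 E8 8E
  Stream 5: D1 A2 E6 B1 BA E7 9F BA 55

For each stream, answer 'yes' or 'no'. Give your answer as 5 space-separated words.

Answer: yes yes no no yes

Derivation:
Stream 1: decodes cleanly. VALID
Stream 2: decodes cleanly. VALID
Stream 3: error at byte offset 2. INVALID
Stream 4: error at byte offset 6. INVALID
Stream 5: decodes cleanly. VALID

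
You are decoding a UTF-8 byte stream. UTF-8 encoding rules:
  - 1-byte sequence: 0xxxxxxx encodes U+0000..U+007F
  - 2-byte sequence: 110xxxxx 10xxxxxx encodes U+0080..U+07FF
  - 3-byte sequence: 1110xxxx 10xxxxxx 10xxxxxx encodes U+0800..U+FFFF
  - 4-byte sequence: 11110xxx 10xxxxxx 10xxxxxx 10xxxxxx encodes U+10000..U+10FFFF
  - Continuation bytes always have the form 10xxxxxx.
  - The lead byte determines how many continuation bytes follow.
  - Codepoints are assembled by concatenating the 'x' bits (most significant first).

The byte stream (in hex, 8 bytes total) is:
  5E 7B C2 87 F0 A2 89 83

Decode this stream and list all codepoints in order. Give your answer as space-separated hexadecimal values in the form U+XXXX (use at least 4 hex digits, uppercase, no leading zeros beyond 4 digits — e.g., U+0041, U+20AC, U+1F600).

Answer: U+005E U+007B U+0087 U+22243

Derivation:
Byte[0]=5E: 1-byte ASCII. cp=U+005E
Byte[1]=7B: 1-byte ASCII. cp=U+007B
Byte[2]=C2: 2-byte lead, need 1 cont bytes. acc=0x2
Byte[3]=87: continuation. acc=(acc<<6)|0x07=0x87
Completed: cp=U+0087 (starts at byte 2)
Byte[4]=F0: 4-byte lead, need 3 cont bytes. acc=0x0
Byte[5]=A2: continuation. acc=(acc<<6)|0x22=0x22
Byte[6]=89: continuation. acc=(acc<<6)|0x09=0x889
Byte[7]=83: continuation. acc=(acc<<6)|0x03=0x22243
Completed: cp=U+22243 (starts at byte 4)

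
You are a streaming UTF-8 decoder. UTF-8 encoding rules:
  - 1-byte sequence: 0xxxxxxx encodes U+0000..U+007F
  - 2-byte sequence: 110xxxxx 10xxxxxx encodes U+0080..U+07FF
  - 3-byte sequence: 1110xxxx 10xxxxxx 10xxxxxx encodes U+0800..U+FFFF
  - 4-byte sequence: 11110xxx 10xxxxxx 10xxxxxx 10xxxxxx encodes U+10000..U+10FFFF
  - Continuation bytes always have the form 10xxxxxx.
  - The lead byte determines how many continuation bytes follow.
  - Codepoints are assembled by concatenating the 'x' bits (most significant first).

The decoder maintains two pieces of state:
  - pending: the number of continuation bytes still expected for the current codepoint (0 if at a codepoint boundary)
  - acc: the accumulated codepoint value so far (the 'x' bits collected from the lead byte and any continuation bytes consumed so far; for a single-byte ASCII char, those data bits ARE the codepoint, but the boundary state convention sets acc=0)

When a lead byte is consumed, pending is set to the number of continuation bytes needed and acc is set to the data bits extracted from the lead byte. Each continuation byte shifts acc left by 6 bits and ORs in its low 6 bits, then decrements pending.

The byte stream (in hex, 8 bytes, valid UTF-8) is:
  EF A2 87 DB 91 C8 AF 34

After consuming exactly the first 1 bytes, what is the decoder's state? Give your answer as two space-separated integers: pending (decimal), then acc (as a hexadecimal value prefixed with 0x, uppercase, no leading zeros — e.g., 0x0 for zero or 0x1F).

Answer: 2 0xF

Derivation:
Byte[0]=EF: 3-byte lead. pending=2, acc=0xF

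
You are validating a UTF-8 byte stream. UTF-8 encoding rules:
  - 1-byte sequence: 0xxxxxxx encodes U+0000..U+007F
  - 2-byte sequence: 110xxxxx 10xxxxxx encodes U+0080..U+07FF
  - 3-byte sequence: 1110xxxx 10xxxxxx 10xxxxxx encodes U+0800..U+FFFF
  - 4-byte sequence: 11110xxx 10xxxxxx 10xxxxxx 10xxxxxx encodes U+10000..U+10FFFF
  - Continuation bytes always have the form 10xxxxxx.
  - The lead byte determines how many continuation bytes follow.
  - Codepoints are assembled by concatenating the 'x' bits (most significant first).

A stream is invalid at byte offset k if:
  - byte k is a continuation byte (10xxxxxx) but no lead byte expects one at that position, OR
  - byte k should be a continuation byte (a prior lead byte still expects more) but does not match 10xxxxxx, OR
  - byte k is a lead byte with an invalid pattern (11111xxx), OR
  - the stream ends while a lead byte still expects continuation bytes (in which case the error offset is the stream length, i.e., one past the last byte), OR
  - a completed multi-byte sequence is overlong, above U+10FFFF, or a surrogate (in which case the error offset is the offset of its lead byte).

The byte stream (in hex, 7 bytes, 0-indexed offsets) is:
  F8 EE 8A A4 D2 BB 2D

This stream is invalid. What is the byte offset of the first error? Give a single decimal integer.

Byte[0]=F8: INVALID lead byte (not 0xxx/110x/1110/11110)

Answer: 0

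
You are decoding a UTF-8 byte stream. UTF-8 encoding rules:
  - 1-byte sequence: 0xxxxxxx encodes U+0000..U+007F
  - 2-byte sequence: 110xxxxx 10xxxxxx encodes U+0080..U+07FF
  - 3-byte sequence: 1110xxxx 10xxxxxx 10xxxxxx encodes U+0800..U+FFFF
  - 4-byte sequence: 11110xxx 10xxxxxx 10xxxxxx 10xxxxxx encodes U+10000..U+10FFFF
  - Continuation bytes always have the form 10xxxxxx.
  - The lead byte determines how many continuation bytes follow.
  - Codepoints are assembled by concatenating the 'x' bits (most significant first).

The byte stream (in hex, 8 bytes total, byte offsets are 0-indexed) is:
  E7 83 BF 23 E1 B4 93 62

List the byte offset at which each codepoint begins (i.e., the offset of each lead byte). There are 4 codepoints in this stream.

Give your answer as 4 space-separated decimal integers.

Byte[0]=E7: 3-byte lead, need 2 cont bytes. acc=0x7
Byte[1]=83: continuation. acc=(acc<<6)|0x03=0x1C3
Byte[2]=BF: continuation. acc=(acc<<6)|0x3F=0x70FF
Completed: cp=U+70FF (starts at byte 0)
Byte[3]=23: 1-byte ASCII. cp=U+0023
Byte[4]=E1: 3-byte lead, need 2 cont bytes. acc=0x1
Byte[5]=B4: continuation. acc=(acc<<6)|0x34=0x74
Byte[6]=93: continuation. acc=(acc<<6)|0x13=0x1D13
Completed: cp=U+1D13 (starts at byte 4)
Byte[7]=62: 1-byte ASCII. cp=U+0062

Answer: 0 3 4 7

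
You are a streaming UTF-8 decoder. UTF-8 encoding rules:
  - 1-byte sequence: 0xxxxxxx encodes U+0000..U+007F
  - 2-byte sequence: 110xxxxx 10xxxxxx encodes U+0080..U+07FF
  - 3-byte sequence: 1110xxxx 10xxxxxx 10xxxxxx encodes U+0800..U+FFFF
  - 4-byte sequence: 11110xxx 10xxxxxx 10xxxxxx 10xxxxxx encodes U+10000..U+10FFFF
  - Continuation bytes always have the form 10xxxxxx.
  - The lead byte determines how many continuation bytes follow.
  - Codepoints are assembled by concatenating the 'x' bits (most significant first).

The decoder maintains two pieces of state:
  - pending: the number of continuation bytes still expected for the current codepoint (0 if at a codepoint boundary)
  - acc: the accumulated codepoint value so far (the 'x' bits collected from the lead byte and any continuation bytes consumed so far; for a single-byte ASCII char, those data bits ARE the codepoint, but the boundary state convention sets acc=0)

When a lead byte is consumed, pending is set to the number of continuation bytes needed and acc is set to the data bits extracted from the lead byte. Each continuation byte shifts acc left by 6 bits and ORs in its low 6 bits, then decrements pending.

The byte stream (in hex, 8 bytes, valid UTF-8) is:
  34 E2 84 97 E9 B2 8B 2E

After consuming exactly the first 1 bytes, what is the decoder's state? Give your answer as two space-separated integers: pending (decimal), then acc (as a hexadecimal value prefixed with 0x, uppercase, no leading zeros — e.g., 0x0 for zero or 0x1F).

Answer: 0 0x0

Derivation:
Byte[0]=34: 1-byte. pending=0, acc=0x0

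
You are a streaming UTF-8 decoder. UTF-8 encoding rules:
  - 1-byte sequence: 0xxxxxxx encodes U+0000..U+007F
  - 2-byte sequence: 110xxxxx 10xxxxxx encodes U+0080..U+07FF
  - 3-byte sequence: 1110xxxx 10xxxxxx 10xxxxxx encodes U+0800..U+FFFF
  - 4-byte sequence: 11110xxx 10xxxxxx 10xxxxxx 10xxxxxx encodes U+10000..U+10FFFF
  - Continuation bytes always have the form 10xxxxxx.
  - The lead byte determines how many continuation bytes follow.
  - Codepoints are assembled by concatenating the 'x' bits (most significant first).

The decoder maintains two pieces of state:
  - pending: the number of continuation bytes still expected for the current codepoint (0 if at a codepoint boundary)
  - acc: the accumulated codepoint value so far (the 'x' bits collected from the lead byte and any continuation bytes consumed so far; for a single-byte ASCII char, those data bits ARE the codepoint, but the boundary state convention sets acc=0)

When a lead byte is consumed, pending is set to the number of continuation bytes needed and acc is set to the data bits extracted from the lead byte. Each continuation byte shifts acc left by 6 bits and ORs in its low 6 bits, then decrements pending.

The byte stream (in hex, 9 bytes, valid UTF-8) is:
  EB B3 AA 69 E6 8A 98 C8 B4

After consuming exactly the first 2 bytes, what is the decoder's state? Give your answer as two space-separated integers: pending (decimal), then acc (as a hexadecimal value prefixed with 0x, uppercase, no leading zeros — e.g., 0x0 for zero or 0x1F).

Answer: 1 0x2F3

Derivation:
Byte[0]=EB: 3-byte lead. pending=2, acc=0xB
Byte[1]=B3: continuation. acc=(acc<<6)|0x33=0x2F3, pending=1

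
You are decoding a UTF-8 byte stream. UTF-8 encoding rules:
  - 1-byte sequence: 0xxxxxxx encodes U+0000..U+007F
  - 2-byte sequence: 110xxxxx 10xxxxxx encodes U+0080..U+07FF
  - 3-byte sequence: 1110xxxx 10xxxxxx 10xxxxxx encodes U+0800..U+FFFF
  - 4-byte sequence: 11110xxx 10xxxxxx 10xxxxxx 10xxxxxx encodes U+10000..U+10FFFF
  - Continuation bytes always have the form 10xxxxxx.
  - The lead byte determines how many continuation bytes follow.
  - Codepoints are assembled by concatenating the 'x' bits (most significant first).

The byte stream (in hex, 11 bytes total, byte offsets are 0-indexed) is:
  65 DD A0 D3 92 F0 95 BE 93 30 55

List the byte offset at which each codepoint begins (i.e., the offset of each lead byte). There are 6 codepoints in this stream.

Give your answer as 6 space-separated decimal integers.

Answer: 0 1 3 5 9 10

Derivation:
Byte[0]=65: 1-byte ASCII. cp=U+0065
Byte[1]=DD: 2-byte lead, need 1 cont bytes. acc=0x1D
Byte[2]=A0: continuation. acc=(acc<<6)|0x20=0x760
Completed: cp=U+0760 (starts at byte 1)
Byte[3]=D3: 2-byte lead, need 1 cont bytes. acc=0x13
Byte[4]=92: continuation. acc=(acc<<6)|0x12=0x4D2
Completed: cp=U+04D2 (starts at byte 3)
Byte[5]=F0: 4-byte lead, need 3 cont bytes. acc=0x0
Byte[6]=95: continuation. acc=(acc<<6)|0x15=0x15
Byte[7]=BE: continuation. acc=(acc<<6)|0x3E=0x57E
Byte[8]=93: continuation. acc=(acc<<6)|0x13=0x15F93
Completed: cp=U+15F93 (starts at byte 5)
Byte[9]=30: 1-byte ASCII. cp=U+0030
Byte[10]=55: 1-byte ASCII. cp=U+0055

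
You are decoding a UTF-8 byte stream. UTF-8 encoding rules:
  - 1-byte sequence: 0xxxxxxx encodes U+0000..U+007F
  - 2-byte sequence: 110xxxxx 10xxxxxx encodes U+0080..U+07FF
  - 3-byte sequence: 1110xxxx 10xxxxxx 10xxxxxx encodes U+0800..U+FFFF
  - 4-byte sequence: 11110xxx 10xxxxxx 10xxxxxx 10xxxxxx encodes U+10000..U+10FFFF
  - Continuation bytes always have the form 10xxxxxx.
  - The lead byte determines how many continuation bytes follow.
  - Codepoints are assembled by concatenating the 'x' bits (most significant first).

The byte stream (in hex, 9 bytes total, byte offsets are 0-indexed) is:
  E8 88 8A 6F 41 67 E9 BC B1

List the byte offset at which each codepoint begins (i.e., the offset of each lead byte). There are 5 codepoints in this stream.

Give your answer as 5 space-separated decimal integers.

Answer: 0 3 4 5 6

Derivation:
Byte[0]=E8: 3-byte lead, need 2 cont bytes. acc=0x8
Byte[1]=88: continuation. acc=(acc<<6)|0x08=0x208
Byte[2]=8A: continuation. acc=(acc<<6)|0x0A=0x820A
Completed: cp=U+820A (starts at byte 0)
Byte[3]=6F: 1-byte ASCII. cp=U+006F
Byte[4]=41: 1-byte ASCII. cp=U+0041
Byte[5]=67: 1-byte ASCII. cp=U+0067
Byte[6]=E9: 3-byte lead, need 2 cont bytes. acc=0x9
Byte[7]=BC: continuation. acc=(acc<<6)|0x3C=0x27C
Byte[8]=B1: continuation. acc=(acc<<6)|0x31=0x9F31
Completed: cp=U+9F31 (starts at byte 6)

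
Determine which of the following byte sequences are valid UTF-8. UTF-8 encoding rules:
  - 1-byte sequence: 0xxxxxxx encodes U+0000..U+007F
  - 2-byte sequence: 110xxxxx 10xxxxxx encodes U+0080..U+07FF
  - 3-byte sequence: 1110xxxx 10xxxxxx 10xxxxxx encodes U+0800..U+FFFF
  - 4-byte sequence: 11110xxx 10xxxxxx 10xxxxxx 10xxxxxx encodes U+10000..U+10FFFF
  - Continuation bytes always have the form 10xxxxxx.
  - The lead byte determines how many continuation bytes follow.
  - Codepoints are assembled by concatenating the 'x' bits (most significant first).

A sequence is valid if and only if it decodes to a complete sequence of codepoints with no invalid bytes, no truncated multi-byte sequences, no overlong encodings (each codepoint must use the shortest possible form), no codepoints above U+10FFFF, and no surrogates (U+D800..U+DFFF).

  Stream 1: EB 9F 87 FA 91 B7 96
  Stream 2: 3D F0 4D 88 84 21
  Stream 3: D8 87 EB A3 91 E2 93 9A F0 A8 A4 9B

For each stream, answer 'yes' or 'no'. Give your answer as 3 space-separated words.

Answer: no no yes

Derivation:
Stream 1: error at byte offset 3. INVALID
Stream 2: error at byte offset 2. INVALID
Stream 3: decodes cleanly. VALID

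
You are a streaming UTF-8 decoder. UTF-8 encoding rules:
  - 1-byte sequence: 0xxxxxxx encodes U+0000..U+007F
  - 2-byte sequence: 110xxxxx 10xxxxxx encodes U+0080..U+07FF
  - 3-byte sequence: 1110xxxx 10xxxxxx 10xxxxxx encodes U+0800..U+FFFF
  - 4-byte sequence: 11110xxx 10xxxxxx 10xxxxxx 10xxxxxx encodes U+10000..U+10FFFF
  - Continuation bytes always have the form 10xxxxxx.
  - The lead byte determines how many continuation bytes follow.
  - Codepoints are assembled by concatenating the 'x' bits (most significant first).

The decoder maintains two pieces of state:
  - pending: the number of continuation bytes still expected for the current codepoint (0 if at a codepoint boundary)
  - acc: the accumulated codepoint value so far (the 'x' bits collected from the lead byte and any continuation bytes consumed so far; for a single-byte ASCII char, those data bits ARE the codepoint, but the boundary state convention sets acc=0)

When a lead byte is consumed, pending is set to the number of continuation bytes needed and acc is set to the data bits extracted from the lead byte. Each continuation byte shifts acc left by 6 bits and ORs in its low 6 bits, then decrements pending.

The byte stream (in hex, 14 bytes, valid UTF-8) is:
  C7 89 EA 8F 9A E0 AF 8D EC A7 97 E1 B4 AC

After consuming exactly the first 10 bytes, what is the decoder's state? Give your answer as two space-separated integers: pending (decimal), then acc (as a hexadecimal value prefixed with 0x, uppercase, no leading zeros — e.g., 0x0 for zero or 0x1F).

Byte[0]=C7: 2-byte lead. pending=1, acc=0x7
Byte[1]=89: continuation. acc=(acc<<6)|0x09=0x1C9, pending=0
Byte[2]=EA: 3-byte lead. pending=2, acc=0xA
Byte[3]=8F: continuation. acc=(acc<<6)|0x0F=0x28F, pending=1
Byte[4]=9A: continuation. acc=(acc<<6)|0x1A=0xA3DA, pending=0
Byte[5]=E0: 3-byte lead. pending=2, acc=0x0
Byte[6]=AF: continuation. acc=(acc<<6)|0x2F=0x2F, pending=1
Byte[7]=8D: continuation. acc=(acc<<6)|0x0D=0xBCD, pending=0
Byte[8]=EC: 3-byte lead. pending=2, acc=0xC
Byte[9]=A7: continuation. acc=(acc<<6)|0x27=0x327, pending=1

Answer: 1 0x327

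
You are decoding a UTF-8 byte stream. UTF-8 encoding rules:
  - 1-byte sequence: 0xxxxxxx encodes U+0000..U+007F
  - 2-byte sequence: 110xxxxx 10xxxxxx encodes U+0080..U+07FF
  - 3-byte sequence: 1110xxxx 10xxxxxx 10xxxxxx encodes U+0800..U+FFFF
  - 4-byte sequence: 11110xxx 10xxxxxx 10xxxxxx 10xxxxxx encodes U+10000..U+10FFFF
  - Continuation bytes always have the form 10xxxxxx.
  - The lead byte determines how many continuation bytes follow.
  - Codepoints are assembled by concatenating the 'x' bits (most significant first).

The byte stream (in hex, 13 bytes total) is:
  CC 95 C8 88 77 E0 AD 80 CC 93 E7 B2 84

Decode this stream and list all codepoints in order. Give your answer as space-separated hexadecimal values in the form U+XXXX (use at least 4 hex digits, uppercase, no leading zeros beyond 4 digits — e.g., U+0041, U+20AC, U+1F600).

Byte[0]=CC: 2-byte lead, need 1 cont bytes. acc=0xC
Byte[1]=95: continuation. acc=(acc<<6)|0x15=0x315
Completed: cp=U+0315 (starts at byte 0)
Byte[2]=C8: 2-byte lead, need 1 cont bytes. acc=0x8
Byte[3]=88: continuation. acc=(acc<<6)|0x08=0x208
Completed: cp=U+0208 (starts at byte 2)
Byte[4]=77: 1-byte ASCII. cp=U+0077
Byte[5]=E0: 3-byte lead, need 2 cont bytes. acc=0x0
Byte[6]=AD: continuation. acc=(acc<<6)|0x2D=0x2D
Byte[7]=80: continuation. acc=(acc<<6)|0x00=0xB40
Completed: cp=U+0B40 (starts at byte 5)
Byte[8]=CC: 2-byte lead, need 1 cont bytes. acc=0xC
Byte[9]=93: continuation. acc=(acc<<6)|0x13=0x313
Completed: cp=U+0313 (starts at byte 8)
Byte[10]=E7: 3-byte lead, need 2 cont bytes. acc=0x7
Byte[11]=B2: continuation. acc=(acc<<6)|0x32=0x1F2
Byte[12]=84: continuation. acc=(acc<<6)|0x04=0x7C84
Completed: cp=U+7C84 (starts at byte 10)

Answer: U+0315 U+0208 U+0077 U+0B40 U+0313 U+7C84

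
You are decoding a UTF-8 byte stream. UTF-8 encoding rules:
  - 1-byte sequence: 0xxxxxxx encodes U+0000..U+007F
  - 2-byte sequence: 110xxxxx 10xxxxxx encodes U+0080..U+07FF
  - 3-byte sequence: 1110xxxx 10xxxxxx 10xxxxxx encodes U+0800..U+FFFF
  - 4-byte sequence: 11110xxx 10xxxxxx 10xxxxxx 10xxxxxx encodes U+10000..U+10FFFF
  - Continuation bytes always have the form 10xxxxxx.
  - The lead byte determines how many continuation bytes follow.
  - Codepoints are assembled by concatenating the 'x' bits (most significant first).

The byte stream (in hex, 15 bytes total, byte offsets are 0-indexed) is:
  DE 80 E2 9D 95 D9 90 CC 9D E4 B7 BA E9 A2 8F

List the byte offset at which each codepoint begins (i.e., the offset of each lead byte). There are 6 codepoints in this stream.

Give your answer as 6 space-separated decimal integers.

Answer: 0 2 5 7 9 12

Derivation:
Byte[0]=DE: 2-byte lead, need 1 cont bytes. acc=0x1E
Byte[1]=80: continuation. acc=(acc<<6)|0x00=0x780
Completed: cp=U+0780 (starts at byte 0)
Byte[2]=E2: 3-byte lead, need 2 cont bytes. acc=0x2
Byte[3]=9D: continuation. acc=(acc<<6)|0x1D=0x9D
Byte[4]=95: continuation. acc=(acc<<6)|0x15=0x2755
Completed: cp=U+2755 (starts at byte 2)
Byte[5]=D9: 2-byte lead, need 1 cont bytes. acc=0x19
Byte[6]=90: continuation. acc=(acc<<6)|0x10=0x650
Completed: cp=U+0650 (starts at byte 5)
Byte[7]=CC: 2-byte lead, need 1 cont bytes. acc=0xC
Byte[8]=9D: continuation. acc=(acc<<6)|0x1D=0x31D
Completed: cp=U+031D (starts at byte 7)
Byte[9]=E4: 3-byte lead, need 2 cont bytes. acc=0x4
Byte[10]=B7: continuation. acc=(acc<<6)|0x37=0x137
Byte[11]=BA: continuation. acc=(acc<<6)|0x3A=0x4DFA
Completed: cp=U+4DFA (starts at byte 9)
Byte[12]=E9: 3-byte lead, need 2 cont bytes. acc=0x9
Byte[13]=A2: continuation. acc=(acc<<6)|0x22=0x262
Byte[14]=8F: continuation. acc=(acc<<6)|0x0F=0x988F
Completed: cp=U+988F (starts at byte 12)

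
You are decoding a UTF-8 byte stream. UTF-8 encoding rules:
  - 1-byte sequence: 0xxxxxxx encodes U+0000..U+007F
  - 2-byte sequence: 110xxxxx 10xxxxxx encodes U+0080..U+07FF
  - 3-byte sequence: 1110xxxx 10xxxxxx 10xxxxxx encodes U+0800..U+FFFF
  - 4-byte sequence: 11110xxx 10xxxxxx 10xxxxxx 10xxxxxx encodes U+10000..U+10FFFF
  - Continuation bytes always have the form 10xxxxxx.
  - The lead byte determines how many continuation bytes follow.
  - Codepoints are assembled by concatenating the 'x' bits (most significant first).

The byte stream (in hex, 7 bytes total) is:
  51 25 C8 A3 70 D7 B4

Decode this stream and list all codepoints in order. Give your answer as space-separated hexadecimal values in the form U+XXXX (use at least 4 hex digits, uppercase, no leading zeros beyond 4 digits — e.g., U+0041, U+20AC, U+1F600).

Byte[0]=51: 1-byte ASCII. cp=U+0051
Byte[1]=25: 1-byte ASCII. cp=U+0025
Byte[2]=C8: 2-byte lead, need 1 cont bytes. acc=0x8
Byte[3]=A3: continuation. acc=(acc<<6)|0x23=0x223
Completed: cp=U+0223 (starts at byte 2)
Byte[4]=70: 1-byte ASCII. cp=U+0070
Byte[5]=D7: 2-byte lead, need 1 cont bytes. acc=0x17
Byte[6]=B4: continuation. acc=(acc<<6)|0x34=0x5F4
Completed: cp=U+05F4 (starts at byte 5)

Answer: U+0051 U+0025 U+0223 U+0070 U+05F4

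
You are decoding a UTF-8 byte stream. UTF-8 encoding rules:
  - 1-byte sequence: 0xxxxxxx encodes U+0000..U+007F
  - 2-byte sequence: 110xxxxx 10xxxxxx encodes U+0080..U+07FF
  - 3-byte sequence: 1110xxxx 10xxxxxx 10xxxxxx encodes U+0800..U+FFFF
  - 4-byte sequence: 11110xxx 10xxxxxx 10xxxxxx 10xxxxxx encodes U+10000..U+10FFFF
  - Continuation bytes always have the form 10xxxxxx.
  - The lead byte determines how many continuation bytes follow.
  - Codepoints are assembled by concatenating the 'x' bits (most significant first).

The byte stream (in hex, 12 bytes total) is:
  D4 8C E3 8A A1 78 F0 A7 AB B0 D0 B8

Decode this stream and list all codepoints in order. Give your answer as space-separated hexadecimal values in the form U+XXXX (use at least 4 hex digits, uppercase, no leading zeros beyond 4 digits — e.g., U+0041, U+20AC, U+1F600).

Answer: U+050C U+32A1 U+0078 U+27AF0 U+0438

Derivation:
Byte[0]=D4: 2-byte lead, need 1 cont bytes. acc=0x14
Byte[1]=8C: continuation. acc=(acc<<6)|0x0C=0x50C
Completed: cp=U+050C (starts at byte 0)
Byte[2]=E3: 3-byte lead, need 2 cont bytes. acc=0x3
Byte[3]=8A: continuation. acc=(acc<<6)|0x0A=0xCA
Byte[4]=A1: continuation. acc=(acc<<6)|0x21=0x32A1
Completed: cp=U+32A1 (starts at byte 2)
Byte[5]=78: 1-byte ASCII. cp=U+0078
Byte[6]=F0: 4-byte lead, need 3 cont bytes. acc=0x0
Byte[7]=A7: continuation. acc=(acc<<6)|0x27=0x27
Byte[8]=AB: continuation. acc=(acc<<6)|0x2B=0x9EB
Byte[9]=B0: continuation. acc=(acc<<6)|0x30=0x27AF0
Completed: cp=U+27AF0 (starts at byte 6)
Byte[10]=D0: 2-byte lead, need 1 cont bytes. acc=0x10
Byte[11]=B8: continuation. acc=(acc<<6)|0x38=0x438
Completed: cp=U+0438 (starts at byte 10)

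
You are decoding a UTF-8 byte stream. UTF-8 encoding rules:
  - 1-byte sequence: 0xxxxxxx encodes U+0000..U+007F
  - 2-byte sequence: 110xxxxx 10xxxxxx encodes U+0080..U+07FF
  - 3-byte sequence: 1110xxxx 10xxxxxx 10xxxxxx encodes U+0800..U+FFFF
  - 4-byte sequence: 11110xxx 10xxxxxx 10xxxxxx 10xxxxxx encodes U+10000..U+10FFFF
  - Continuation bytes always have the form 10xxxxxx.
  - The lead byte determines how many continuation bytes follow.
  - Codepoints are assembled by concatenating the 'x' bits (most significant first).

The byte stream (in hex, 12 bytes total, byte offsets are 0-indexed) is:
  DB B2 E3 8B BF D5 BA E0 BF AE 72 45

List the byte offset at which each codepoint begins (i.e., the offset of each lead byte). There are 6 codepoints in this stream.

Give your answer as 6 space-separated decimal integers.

Byte[0]=DB: 2-byte lead, need 1 cont bytes. acc=0x1B
Byte[1]=B2: continuation. acc=(acc<<6)|0x32=0x6F2
Completed: cp=U+06F2 (starts at byte 0)
Byte[2]=E3: 3-byte lead, need 2 cont bytes. acc=0x3
Byte[3]=8B: continuation. acc=(acc<<6)|0x0B=0xCB
Byte[4]=BF: continuation. acc=(acc<<6)|0x3F=0x32FF
Completed: cp=U+32FF (starts at byte 2)
Byte[5]=D5: 2-byte lead, need 1 cont bytes. acc=0x15
Byte[6]=BA: continuation. acc=(acc<<6)|0x3A=0x57A
Completed: cp=U+057A (starts at byte 5)
Byte[7]=E0: 3-byte lead, need 2 cont bytes. acc=0x0
Byte[8]=BF: continuation. acc=(acc<<6)|0x3F=0x3F
Byte[9]=AE: continuation. acc=(acc<<6)|0x2E=0xFEE
Completed: cp=U+0FEE (starts at byte 7)
Byte[10]=72: 1-byte ASCII. cp=U+0072
Byte[11]=45: 1-byte ASCII. cp=U+0045

Answer: 0 2 5 7 10 11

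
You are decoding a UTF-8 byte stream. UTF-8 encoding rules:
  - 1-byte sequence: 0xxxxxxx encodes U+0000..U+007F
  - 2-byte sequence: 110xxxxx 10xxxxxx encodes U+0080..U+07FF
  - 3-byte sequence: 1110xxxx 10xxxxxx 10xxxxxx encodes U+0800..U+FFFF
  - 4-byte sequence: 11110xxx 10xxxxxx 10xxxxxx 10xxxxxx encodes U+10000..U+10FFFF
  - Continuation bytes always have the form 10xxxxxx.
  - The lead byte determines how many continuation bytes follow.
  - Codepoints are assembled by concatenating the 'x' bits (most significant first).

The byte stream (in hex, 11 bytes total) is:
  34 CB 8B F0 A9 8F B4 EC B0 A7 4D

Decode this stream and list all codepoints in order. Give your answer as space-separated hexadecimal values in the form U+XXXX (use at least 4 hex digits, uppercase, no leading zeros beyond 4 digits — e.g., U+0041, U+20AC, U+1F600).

Answer: U+0034 U+02CB U+293F4 U+CC27 U+004D

Derivation:
Byte[0]=34: 1-byte ASCII. cp=U+0034
Byte[1]=CB: 2-byte lead, need 1 cont bytes. acc=0xB
Byte[2]=8B: continuation. acc=(acc<<6)|0x0B=0x2CB
Completed: cp=U+02CB (starts at byte 1)
Byte[3]=F0: 4-byte lead, need 3 cont bytes. acc=0x0
Byte[4]=A9: continuation. acc=(acc<<6)|0x29=0x29
Byte[5]=8F: continuation. acc=(acc<<6)|0x0F=0xA4F
Byte[6]=B4: continuation. acc=(acc<<6)|0x34=0x293F4
Completed: cp=U+293F4 (starts at byte 3)
Byte[7]=EC: 3-byte lead, need 2 cont bytes. acc=0xC
Byte[8]=B0: continuation. acc=(acc<<6)|0x30=0x330
Byte[9]=A7: continuation. acc=(acc<<6)|0x27=0xCC27
Completed: cp=U+CC27 (starts at byte 7)
Byte[10]=4D: 1-byte ASCII. cp=U+004D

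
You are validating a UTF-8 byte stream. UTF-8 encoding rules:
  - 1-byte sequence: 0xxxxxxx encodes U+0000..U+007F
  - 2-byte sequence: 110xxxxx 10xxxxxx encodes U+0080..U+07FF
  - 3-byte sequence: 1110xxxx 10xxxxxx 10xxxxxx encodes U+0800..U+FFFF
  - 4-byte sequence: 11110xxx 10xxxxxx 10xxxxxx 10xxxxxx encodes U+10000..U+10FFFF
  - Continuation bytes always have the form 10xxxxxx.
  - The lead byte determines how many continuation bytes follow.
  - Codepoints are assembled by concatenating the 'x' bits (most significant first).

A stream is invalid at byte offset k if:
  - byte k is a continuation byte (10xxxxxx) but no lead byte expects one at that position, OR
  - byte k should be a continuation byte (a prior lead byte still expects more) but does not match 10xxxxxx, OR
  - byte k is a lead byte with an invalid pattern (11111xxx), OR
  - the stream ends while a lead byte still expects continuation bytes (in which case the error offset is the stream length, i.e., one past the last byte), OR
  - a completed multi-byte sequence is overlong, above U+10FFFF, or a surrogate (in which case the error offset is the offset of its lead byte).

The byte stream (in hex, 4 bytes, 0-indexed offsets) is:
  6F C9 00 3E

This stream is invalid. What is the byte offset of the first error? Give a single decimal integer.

Byte[0]=6F: 1-byte ASCII. cp=U+006F
Byte[1]=C9: 2-byte lead, need 1 cont bytes. acc=0x9
Byte[2]=00: expected 10xxxxxx continuation. INVALID

Answer: 2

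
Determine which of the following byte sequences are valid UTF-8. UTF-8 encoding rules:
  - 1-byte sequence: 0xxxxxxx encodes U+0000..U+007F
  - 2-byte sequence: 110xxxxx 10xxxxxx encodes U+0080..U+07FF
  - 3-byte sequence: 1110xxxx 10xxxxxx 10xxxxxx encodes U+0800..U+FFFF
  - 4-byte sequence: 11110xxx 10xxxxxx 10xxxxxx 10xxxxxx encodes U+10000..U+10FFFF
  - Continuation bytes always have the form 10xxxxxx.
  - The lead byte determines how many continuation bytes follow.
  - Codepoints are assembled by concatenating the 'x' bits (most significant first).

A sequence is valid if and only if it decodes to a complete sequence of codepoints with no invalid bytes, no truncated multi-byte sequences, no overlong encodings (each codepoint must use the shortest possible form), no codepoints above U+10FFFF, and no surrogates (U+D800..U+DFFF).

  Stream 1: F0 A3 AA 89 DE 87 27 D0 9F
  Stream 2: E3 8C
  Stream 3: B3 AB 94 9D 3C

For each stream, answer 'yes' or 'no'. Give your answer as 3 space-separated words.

Stream 1: decodes cleanly. VALID
Stream 2: error at byte offset 2. INVALID
Stream 3: error at byte offset 0. INVALID

Answer: yes no no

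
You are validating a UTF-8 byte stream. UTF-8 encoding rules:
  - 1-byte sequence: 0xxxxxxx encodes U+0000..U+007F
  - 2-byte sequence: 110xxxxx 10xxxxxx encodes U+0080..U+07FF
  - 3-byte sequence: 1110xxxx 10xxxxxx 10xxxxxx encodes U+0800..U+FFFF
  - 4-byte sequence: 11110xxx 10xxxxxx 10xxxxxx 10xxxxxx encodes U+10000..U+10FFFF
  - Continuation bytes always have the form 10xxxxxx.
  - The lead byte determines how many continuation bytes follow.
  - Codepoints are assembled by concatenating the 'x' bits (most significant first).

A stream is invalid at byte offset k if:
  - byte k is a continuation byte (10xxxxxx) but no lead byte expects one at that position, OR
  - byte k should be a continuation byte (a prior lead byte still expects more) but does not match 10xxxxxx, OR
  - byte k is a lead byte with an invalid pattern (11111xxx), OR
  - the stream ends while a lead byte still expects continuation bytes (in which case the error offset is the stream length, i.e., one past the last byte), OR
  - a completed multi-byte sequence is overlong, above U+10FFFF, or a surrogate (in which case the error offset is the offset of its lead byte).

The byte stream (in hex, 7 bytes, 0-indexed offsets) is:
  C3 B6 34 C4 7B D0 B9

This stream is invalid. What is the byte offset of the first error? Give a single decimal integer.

Answer: 4

Derivation:
Byte[0]=C3: 2-byte lead, need 1 cont bytes. acc=0x3
Byte[1]=B6: continuation. acc=(acc<<6)|0x36=0xF6
Completed: cp=U+00F6 (starts at byte 0)
Byte[2]=34: 1-byte ASCII. cp=U+0034
Byte[3]=C4: 2-byte lead, need 1 cont bytes. acc=0x4
Byte[4]=7B: expected 10xxxxxx continuation. INVALID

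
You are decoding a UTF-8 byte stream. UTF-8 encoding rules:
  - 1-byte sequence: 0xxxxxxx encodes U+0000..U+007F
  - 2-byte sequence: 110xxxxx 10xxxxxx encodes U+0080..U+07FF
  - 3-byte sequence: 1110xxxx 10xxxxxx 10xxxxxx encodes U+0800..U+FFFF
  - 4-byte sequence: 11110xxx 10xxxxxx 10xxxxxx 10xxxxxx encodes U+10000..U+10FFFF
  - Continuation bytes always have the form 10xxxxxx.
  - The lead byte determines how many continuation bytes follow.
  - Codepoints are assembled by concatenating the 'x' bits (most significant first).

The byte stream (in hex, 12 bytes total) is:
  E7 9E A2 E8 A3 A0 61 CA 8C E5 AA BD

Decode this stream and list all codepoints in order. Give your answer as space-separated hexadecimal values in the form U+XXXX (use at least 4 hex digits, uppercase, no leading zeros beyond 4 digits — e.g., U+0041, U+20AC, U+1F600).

Byte[0]=E7: 3-byte lead, need 2 cont bytes. acc=0x7
Byte[1]=9E: continuation. acc=(acc<<6)|0x1E=0x1DE
Byte[2]=A2: continuation. acc=(acc<<6)|0x22=0x77A2
Completed: cp=U+77A2 (starts at byte 0)
Byte[3]=E8: 3-byte lead, need 2 cont bytes. acc=0x8
Byte[4]=A3: continuation. acc=(acc<<6)|0x23=0x223
Byte[5]=A0: continuation. acc=(acc<<6)|0x20=0x88E0
Completed: cp=U+88E0 (starts at byte 3)
Byte[6]=61: 1-byte ASCII. cp=U+0061
Byte[7]=CA: 2-byte lead, need 1 cont bytes. acc=0xA
Byte[8]=8C: continuation. acc=(acc<<6)|0x0C=0x28C
Completed: cp=U+028C (starts at byte 7)
Byte[9]=E5: 3-byte lead, need 2 cont bytes. acc=0x5
Byte[10]=AA: continuation. acc=(acc<<6)|0x2A=0x16A
Byte[11]=BD: continuation. acc=(acc<<6)|0x3D=0x5ABD
Completed: cp=U+5ABD (starts at byte 9)

Answer: U+77A2 U+88E0 U+0061 U+028C U+5ABD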